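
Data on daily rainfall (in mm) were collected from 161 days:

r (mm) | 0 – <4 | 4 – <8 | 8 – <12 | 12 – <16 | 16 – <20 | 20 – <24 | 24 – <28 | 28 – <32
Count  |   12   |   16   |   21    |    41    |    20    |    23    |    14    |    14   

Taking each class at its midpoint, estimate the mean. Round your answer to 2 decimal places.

Midpoints: 2, 6, 10, 14, 18, 22, 26, 30
Σfm = 12×2 + 16×6 + 21×10 + 41×14 + 20×18 + 23×22 + 14×26 + 14×30 = 2554
n = Σf = 161
Mean = 2554 / 161 = 15.8634

15.86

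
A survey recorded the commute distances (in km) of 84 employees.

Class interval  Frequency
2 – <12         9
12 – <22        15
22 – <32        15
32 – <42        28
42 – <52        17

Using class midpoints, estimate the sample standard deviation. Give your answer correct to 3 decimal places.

Midpoints: 7, 17, 27, 37, 47
n = 84, Σfm = 2558, mean = 30.4524
Σfm² = 91596
Σf(m − x̄)² = Σfm² − (Σfm)²/n = 91596 − 2558²/84 = 13698.8095
Sample variance = 13698.8095 / 83 = 165.0459
Standard deviation = √165.0459 = 12.8470

12.847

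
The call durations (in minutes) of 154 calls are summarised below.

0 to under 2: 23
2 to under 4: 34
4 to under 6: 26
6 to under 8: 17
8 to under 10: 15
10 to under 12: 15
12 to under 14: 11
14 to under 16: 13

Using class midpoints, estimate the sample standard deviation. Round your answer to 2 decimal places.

Midpoints: 1, 3, 5, 7, 9, 11, 13, 15
n = 154, Σfm = 1012, mean = 6.5714
Σfm² = 9626
Σf(m − x̄)² = Σfm² − (Σfm)²/n = 9626 − 1012²/154 = 2975.7143
Sample variance = 2975.7143 / 153 = 19.4491
Standard deviation = √19.4491 = 4.4101

4.41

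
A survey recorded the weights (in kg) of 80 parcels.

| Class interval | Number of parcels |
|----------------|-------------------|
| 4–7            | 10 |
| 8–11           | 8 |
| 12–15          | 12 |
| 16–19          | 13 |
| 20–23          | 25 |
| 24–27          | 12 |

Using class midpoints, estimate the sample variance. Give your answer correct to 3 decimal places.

Midpoints: 5.5, 9.5, 13.5, 17.5, 21.5, 25.5
n = 80, Σfm = 1364, mean = 17.0500
Σfm² = 26552
Σf(m − x̄)² = Σfm² − (Σfm)²/n = 26552 − 1364²/80 = 3295.8000
Sample variance = 3295.8000 / 79 = 41.7190

41.719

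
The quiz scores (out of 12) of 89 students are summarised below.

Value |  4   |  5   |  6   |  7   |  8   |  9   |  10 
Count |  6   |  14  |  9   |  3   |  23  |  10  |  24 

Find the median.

Cumulative frequencies: 6, 20, 29, 32, 55, 65, 89
n = 89, so the median is the value in position (n+1)/2 = 45.
Position 45 falls at value 8.

8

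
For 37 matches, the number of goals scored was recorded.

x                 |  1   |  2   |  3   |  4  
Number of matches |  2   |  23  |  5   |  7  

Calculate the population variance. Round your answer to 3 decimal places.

0.735

Values: 1, 2, 3, 4
n = 37, Σfx = 91, mean = 2.4595
Σfx² = 251
Σf(x − x̄)² = Σfx² − (Σfx)²/n = 251 − 91²/37 = 27.1892
Population variance = 27.1892 / 37 = 0.7348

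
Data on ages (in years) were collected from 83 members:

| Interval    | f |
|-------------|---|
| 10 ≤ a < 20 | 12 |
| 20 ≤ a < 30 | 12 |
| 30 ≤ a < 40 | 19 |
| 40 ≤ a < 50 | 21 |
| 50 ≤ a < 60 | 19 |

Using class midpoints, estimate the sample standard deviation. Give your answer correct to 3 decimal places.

13.553

Midpoints: 15, 25, 35, 45, 55
n = 83, Σfm = 3135, mean = 37.7711
Σfm² = 133475
Σf(m − x̄)² = Σfm² − (Σfm)²/n = 133475 − 3135²/83 = 15062.6506
Sample variance = 15062.6506 / 82 = 183.6909
Standard deviation = √183.6909 = 13.5533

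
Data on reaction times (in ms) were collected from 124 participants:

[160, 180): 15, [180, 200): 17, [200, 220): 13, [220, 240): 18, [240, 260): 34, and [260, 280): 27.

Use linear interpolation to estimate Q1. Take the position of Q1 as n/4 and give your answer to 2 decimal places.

198.82

Cumulative frequencies: 15, 32, 45, 63, 97, 124
n = 124; position = n/4 = 31.
This falls in the class [180, 200): L = 180, F = 15, f = 17, h = 20.
Lower quartile ≈ 180 + ((31 − 15) / 17) × 20 = 198.8235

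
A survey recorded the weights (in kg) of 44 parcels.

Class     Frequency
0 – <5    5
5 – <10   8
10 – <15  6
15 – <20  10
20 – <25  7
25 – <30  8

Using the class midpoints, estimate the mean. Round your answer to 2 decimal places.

15.91

Midpoints: 2.5, 7.5, 12.5, 17.5, 22.5, 27.5
Σfm = 5×2.5 + 8×7.5 + 6×12.5 + 10×17.5 + 7×22.5 + 8×27.5 = 700
n = Σf = 44
Mean = 700 / 44 = 15.9091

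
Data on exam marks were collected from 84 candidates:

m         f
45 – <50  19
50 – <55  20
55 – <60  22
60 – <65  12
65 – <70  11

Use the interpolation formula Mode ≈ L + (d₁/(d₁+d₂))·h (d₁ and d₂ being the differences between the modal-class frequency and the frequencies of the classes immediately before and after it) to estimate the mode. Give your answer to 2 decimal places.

55.83

Modal class: 55 – <60 (highest frequency 22).
d₁ = 22 − 20 = 2, d₂ = 22 − 12 = 10
Mode ≈ 55 + (2/(2+10)) × 5 = 55 + 0.8333 = 55.8333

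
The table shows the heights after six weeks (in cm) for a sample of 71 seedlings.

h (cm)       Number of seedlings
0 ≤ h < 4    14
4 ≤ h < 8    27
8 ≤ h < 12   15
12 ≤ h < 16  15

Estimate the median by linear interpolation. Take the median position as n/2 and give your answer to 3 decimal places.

Cumulative frequencies: 14, 41, 56, 71
n = 71; position = n/2 = 35.5.
This falls in the class 4 ≤ h < 8: L = 4, F = 14, f = 27, h = 4.
Median ≈ 4 + ((35.5 − 14) / 27) × 4 = 7.1852

7.185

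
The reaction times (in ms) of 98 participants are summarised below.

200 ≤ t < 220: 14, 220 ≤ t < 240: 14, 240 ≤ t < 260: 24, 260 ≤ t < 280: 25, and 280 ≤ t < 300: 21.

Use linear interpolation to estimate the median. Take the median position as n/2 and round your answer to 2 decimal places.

Cumulative frequencies: 14, 28, 52, 77, 98
n = 98; position = n/2 = 49.
This falls in the class 240 ≤ t < 260: L = 240, F = 28, f = 24, h = 20.
Median ≈ 240 + ((49 − 28) / 24) × 20 = 257.5000

257.50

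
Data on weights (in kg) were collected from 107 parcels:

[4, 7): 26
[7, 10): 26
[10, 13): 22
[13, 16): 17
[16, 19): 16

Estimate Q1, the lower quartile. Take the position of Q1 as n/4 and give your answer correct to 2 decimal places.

Cumulative frequencies: 26, 52, 74, 91, 107
n = 107; position = n/4 = 26.75.
This falls in the class [7, 10): L = 7, F = 26, f = 26, h = 3.
Lower quartile ≈ 7 + ((26.75 − 26) / 26) × 3 = 7.0865

7.09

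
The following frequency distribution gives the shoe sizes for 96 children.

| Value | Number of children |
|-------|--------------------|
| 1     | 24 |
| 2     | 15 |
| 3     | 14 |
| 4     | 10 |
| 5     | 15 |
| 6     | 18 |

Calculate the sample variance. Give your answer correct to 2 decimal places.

3.51

Values: 1, 2, 3, 4, 5, 6
n = 96, Σfx = 319, mean = 3.3229
Σfx² = 1393
Σf(x − x̄)² = Σfx² − (Σfx)²/n = 1393 − 319²/96 = 332.9896
Sample variance = 332.9896 / 95 = 3.5052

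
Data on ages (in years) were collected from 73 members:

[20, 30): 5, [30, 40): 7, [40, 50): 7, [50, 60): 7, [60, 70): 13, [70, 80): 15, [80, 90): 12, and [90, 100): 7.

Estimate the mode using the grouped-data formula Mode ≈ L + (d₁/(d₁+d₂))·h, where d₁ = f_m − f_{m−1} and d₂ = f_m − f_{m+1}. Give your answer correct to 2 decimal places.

Modal class: [70, 80) (highest frequency 15).
d₁ = 15 − 13 = 2, d₂ = 15 − 12 = 3
Mode ≈ 70 + (2/(2+3)) × 10 = 70 + 4.0000 = 74.0000

74.00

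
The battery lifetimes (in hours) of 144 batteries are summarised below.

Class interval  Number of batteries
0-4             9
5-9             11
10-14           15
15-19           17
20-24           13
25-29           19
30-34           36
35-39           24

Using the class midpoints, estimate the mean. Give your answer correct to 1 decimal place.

Midpoints: 2, 7, 12, 17, 22, 27, 32, 37
Σfm = 9×2 + 11×7 + 15×12 + 17×17 + 13×22 + 19×27 + 36×32 + 24×37 = 3403
n = Σf = 144
Mean = 3403 / 144 = 23.6319

23.6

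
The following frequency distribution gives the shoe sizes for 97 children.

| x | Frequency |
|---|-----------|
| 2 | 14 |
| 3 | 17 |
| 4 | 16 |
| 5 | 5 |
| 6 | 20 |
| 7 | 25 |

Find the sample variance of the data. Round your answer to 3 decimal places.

3.386

Values: 2, 3, 4, 5, 6, 7
n = 97, Σfx = 463, mean = 4.7732
Σfx² = 2535
Σf(x − x̄)² = Σfx² − (Σfx)²/n = 2535 − 463²/97 = 325.0103
Sample variance = 325.0103 / 96 = 3.3855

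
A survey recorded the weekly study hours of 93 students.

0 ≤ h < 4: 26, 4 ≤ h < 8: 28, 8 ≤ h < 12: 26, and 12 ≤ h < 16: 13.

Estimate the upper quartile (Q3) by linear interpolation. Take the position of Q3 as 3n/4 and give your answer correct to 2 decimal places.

Cumulative frequencies: 26, 54, 80, 93
n = 93; position = 3n/4 = 69.75.
This falls in the class 8 ≤ h < 12: L = 8, F = 54, f = 26, h = 4.
Upper quartile ≈ 8 + ((69.75 − 54) / 26) × 4 = 10.4231

10.42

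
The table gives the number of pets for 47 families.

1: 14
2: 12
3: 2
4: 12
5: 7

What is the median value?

2

Cumulative frequencies: 14, 26, 28, 40, 47
n = 47, so the median is the value in position (n+1)/2 = 24.
Position 24 falls at value 2.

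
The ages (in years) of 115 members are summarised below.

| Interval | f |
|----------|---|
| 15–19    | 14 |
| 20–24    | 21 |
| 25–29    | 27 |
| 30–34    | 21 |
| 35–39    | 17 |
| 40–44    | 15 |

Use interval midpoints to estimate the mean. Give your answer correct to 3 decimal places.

29.217

Midpoints: 17, 22, 27, 32, 37, 42
Σfm = 14×17 + 21×22 + 27×27 + 21×32 + 17×37 + 15×42 = 3360
n = Σf = 115
Mean = 3360 / 115 = 29.2174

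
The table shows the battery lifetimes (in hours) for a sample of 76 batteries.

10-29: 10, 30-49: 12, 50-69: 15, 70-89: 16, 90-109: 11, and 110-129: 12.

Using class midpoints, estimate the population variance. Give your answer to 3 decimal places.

1035.734

Midpoints: 19.5, 39.5, 59.5, 79.5, 99.5, 119.5
n = 76, Σfm = 5362, mean = 70.5526
Σfm² = 457019
Σf(m − x̄)² = Σfm² − (Σfm)²/n = 457019 − 5362²/76 = 78715.7895
Population variance = 78715.7895 / 76 = 1035.7341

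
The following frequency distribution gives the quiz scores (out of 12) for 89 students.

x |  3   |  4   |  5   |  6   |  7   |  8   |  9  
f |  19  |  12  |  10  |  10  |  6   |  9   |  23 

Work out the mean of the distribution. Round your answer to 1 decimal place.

6.0

Values: 3, 4, 5, 6, 7, 8, 9
Σfx = 19×3 + 12×4 + 10×5 + 10×6 + 6×7 + 9×8 + 23×9 = 536
n = Σf = 89
Mean = 536 / 89 = 6.0225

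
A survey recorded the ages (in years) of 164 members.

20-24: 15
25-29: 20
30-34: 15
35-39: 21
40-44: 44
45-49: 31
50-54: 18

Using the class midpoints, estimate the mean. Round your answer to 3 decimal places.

38.829

Midpoints: 22, 27, 32, 37, 42, 47, 52
Σfm = 15×22 + 20×27 + 15×32 + 21×37 + 44×42 + 31×47 + 18×52 = 6368
n = Σf = 164
Mean = 6368 / 164 = 38.8293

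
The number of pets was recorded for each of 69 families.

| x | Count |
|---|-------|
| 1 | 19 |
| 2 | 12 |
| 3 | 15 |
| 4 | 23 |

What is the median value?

3

Cumulative frequencies: 19, 31, 46, 69
n = 69, so the median is the value in position (n+1)/2 = 35.
Position 35 falls at value 3.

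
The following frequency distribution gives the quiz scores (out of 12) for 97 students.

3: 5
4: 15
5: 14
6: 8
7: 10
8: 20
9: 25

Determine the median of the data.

Cumulative frequencies: 5, 20, 34, 42, 52, 72, 97
n = 97, so the median is the value in position (n+1)/2 = 49.
Position 49 falls at value 7.

7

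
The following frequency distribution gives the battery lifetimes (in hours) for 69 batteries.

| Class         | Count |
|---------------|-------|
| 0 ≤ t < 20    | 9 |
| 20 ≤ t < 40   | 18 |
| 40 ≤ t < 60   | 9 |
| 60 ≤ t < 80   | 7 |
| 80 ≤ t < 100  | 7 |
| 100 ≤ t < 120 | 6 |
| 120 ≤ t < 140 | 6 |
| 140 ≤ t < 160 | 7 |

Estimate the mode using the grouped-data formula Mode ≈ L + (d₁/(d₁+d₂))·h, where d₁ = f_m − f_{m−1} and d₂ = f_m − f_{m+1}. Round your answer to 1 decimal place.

Modal class: 20 ≤ t < 40 (highest frequency 18).
d₁ = 18 − 9 = 9, d₂ = 18 − 9 = 9
Mode ≈ 20 + (9/(9+9)) × 20 = 20 + 10.0000 = 30.0000

30.0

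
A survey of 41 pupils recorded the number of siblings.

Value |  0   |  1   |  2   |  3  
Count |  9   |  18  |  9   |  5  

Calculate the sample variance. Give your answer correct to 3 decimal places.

0.889

Values: 0, 1, 2, 3
n = 41, Σfx = 51, mean = 1.2439
Σfx² = 99
Σf(x − x̄)² = Σfx² − (Σfx)²/n = 99 − 51²/41 = 35.5610
Sample variance = 35.5610 / 40 = 0.8890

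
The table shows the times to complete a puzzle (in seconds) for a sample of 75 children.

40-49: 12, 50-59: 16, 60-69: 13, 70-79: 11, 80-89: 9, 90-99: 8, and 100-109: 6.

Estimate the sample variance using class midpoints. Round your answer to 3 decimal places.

Midpoints: 44.5, 54.5, 64.5, 74.5, 84.5, 94.5, 104.5
n = 75, Σfm = 5207.5, mean = 69.4333
Σfm² = 387648.75
Σf(m − x̄)² = Σfm² − (Σfm)²/n = 387648.75 − 5207.5²/75 = 26074.6667
Sample variance = 26074.6667 / 74 = 352.3604

352.360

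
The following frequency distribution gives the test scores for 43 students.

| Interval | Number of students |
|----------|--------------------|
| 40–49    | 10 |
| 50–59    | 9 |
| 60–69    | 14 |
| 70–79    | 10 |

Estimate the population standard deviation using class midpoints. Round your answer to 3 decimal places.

Midpoints: 44.5, 54.5, 64.5, 74.5
n = 43, Σfm = 2583.5, mean = 60.0814
Σfm² = 160280.75
Σf(m − x̄)² = Σfm² − (Σfm)²/n = 160280.75 − 2583.5²/43 = 5060.4651
Population variance = 5060.4651 / 43 = 117.6852
Standard deviation = √117.6852 = 10.8483

10.848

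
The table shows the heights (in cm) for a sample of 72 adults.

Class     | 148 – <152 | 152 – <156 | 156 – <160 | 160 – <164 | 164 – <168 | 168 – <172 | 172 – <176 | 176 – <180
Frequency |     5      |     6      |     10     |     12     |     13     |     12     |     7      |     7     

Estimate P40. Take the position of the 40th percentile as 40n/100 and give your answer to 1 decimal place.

162.6

Cumulative frequencies: 5, 11, 21, 33, 46, 58, 65, 72
n = 72; position = 40n/100 = 28.8.
This falls in the class 160 – <164: L = 160, F = 21, f = 12, h = 4.
40th percentile ≈ 160 + ((28.8 − 21) / 12) × 4 = 162.6000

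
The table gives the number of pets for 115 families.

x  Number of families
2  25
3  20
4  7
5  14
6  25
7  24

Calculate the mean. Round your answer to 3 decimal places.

4.574

Values: 2, 3, 4, 5, 6, 7
Σfx = 25×2 + 20×3 + 7×4 + 14×5 + 25×6 + 24×7 = 526
n = Σf = 115
Mean = 526 / 115 = 4.5739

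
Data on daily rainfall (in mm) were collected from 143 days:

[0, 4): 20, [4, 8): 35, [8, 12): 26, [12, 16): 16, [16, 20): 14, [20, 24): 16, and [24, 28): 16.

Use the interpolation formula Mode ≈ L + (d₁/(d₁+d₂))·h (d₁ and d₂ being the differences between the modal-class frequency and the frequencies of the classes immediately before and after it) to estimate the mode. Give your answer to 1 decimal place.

Modal class: [4, 8) (highest frequency 35).
d₁ = 35 − 20 = 15, d₂ = 35 − 26 = 9
Mode ≈ 4 + (15/(15+9)) × 4 = 4 + 2.5000 = 6.5000

6.5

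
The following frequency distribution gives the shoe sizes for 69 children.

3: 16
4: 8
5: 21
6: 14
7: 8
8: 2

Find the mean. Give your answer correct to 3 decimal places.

4.942

Values: 3, 4, 5, 6, 7, 8
Σfx = 16×3 + 8×4 + 21×5 + 14×6 + 8×7 + 2×8 = 341
n = Σf = 69
Mean = 341 / 69 = 4.9420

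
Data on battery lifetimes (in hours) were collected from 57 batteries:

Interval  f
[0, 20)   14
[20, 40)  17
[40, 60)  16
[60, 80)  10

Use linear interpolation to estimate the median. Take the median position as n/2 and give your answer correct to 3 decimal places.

37.059

Cumulative frequencies: 14, 31, 47, 57
n = 57; position = n/2 = 28.5.
This falls in the class [20, 40): L = 20, F = 14, f = 17, h = 20.
Median ≈ 20 + ((28.5 − 14) / 17) × 20 = 37.0588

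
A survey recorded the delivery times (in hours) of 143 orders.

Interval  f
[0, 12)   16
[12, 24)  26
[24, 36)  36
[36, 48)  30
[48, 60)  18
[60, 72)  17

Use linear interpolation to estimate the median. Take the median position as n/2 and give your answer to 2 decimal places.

33.83

Cumulative frequencies: 16, 42, 78, 108, 126, 143
n = 143; position = n/2 = 71.5.
This falls in the class [24, 36): L = 24, F = 42, f = 36, h = 12.
Median ≈ 24 + ((71.5 − 42) / 36) × 12 = 33.8333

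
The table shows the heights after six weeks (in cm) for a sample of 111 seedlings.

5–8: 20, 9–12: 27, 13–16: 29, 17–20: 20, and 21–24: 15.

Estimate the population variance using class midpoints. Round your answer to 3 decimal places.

Midpoints: 6.5, 10.5, 14.5, 18.5, 22.5
n = 111, Σfm = 1541.5, mean = 13.8874
Σfm² = 24357.75
Σf(m − x̄)² = Σfm² − (Σfm)²/n = 24357.75 − 1541.5²/111 = 2950.3423
Population variance = 2950.3423 / 111 = 26.5797

26.580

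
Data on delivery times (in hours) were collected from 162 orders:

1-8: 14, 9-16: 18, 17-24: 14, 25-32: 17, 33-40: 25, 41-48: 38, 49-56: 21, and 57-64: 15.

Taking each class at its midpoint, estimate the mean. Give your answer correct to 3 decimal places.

Midpoints: 4.5, 12.5, 20.5, 28.5, 36.5, 44.5, 52.5, 60.5
Σfm = 14×4.5 + 18×12.5 + 14×20.5 + 17×28.5 + 25×36.5 + 38×44.5 + 21×52.5 + 15×60.5 = 5673
n = Σf = 162
Mean = 5673 / 162 = 35.0185

35.019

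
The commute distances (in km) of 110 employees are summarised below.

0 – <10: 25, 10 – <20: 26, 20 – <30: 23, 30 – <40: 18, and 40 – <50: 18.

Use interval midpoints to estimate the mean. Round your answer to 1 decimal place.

Midpoints: 5, 15, 25, 35, 45
Σfm = 25×5 + 26×15 + 23×25 + 18×35 + 18×45 = 2530
n = Σf = 110
Mean = 2530 / 110 = 23.0000

23.0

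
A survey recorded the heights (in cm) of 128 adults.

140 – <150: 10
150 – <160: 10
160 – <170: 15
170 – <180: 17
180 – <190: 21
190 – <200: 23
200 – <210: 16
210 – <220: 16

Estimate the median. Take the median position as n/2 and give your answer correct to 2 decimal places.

Cumulative frequencies: 10, 20, 35, 52, 73, 96, 112, 128
n = 128; position = n/2 = 64.
This falls in the class 180 – <190: L = 180, F = 52, f = 21, h = 10.
Median ≈ 180 + ((64 − 52) / 21) × 10 = 185.7143

185.71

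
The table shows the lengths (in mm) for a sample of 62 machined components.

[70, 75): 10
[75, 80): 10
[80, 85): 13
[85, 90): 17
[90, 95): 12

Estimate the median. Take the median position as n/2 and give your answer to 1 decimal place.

84.2

Cumulative frequencies: 10, 20, 33, 50, 62
n = 62; position = n/2 = 31.
This falls in the class [80, 85): L = 80, F = 20, f = 13, h = 5.
Median ≈ 80 + ((31 − 20) / 13) × 5 = 84.2308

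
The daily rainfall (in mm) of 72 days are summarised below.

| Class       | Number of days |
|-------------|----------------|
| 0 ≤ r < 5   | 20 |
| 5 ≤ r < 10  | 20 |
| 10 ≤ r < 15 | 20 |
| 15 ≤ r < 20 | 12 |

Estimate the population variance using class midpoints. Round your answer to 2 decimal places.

Midpoints: 2.5, 7.5, 12.5, 17.5
n = 72, Σfm = 660, mean = 9.1667
Σfm² = 8050
Σf(m − x̄)² = Σfm² − (Σfm)²/n = 8050 − 660²/72 = 2000.0000
Population variance = 2000.0000 / 72 = 27.7778

27.78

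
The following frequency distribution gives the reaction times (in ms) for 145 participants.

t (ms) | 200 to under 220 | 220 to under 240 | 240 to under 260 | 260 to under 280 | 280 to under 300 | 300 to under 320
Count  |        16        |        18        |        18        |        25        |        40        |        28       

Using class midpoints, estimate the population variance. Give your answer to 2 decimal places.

1064.14

Midpoints: 210, 230, 250, 270, 290, 310
n = 145, Σfm = 39030, mean = 269.1724
Σfm² = 10660100
Σf(m − x̄)² = Σfm² − (Σfm)²/n = 10660100 − 39030²/145 = 154300.6897
Population variance = 154300.6897 / 145 = 1064.1427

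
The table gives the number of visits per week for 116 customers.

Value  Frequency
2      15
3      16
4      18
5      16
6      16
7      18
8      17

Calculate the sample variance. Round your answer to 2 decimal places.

Values: 2, 3, 4, 5, 6, 7, 8
n = 116, Σfx = 588, mean = 5.0690
Σfx² = 3438
Σf(x − x̄)² = Σfx² − (Σfx)²/n = 3438 − 588²/116 = 457.4483
Sample variance = 457.4483 / 115 = 3.9778

3.98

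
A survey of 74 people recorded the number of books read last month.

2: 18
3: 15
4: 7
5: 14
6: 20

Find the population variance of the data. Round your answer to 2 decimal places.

2.44

Values: 2, 3, 4, 5, 6
n = 74, Σfx = 299, mean = 4.0405
Σfx² = 1389
Σf(x − x̄)² = Σfx² − (Σfx)²/n = 1389 − 299²/74 = 180.8784
Population variance = 180.8784 / 74 = 2.4443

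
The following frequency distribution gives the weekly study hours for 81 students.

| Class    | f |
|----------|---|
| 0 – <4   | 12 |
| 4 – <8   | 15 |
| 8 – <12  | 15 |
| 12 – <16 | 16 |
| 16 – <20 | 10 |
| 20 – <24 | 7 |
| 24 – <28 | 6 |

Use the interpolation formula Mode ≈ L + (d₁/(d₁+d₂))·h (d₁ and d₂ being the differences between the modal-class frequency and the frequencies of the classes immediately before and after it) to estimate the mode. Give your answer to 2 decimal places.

Modal class: 12 – <16 (highest frequency 16).
d₁ = 16 − 15 = 1, d₂ = 16 − 10 = 6
Mode ≈ 12 + (1/(1+6)) × 4 = 12 + 0.5714 = 12.5714

12.57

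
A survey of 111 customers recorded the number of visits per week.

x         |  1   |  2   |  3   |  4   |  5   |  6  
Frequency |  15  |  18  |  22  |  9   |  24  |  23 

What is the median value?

Cumulative frequencies: 15, 33, 55, 64, 88, 111
n = 111, so the median is the value in position (n+1)/2 = 56.
Position 56 falls at value 4.

4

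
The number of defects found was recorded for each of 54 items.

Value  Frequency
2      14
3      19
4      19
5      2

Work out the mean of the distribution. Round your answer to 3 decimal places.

3.167

Values: 2, 3, 4, 5
Σfx = 14×2 + 19×3 + 19×4 + 2×5 = 171
n = Σf = 54
Mean = 171 / 54 = 3.1667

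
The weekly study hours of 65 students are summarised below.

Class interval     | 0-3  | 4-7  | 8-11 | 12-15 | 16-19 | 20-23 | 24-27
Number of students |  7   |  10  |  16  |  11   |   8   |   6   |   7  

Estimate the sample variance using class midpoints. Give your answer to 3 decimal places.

52.515

Midpoints: 1.5, 5.5, 9.5, 13.5, 17.5, 21.5, 25.5
n = 65, Σfm = 813.5, mean = 12.5154
Σfm² = 13542.25
Σf(m − x̄)² = Σfm² − (Σfm)²/n = 13542.25 − 813.5²/65 = 3360.9846
Sample variance = 3360.9846 / 64 = 52.5154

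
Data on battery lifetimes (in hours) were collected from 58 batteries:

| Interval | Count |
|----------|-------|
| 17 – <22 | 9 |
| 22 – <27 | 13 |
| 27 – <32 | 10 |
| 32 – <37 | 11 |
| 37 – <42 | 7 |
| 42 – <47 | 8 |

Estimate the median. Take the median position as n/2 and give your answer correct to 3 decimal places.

Cumulative frequencies: 9, 22, 32, 43, 50, 58
n = 58; position = n/2 = 29.
This falls in the class 27 – <32: L = 27, F = 22, f = 10, h = 5.
Median ≈ 27 + ((29 − 22) / 10) × 5 = 30.5000

30.500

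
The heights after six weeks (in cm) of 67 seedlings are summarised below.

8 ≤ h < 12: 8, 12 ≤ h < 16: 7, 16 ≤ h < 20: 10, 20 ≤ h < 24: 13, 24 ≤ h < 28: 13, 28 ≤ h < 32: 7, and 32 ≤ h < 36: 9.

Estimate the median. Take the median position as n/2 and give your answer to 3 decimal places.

22.615

Cumulative frequencies: 8, 15, 25, 38, 51, 58, 67
n = 67; position = n/2 = 33.5.
This falls in the class 20 ≤ h < 24: L = 20, F = 25, f = 13, h = 4.
Median ≈ 20 + ((33.5 − 25) / 13) × 4 = 22.6154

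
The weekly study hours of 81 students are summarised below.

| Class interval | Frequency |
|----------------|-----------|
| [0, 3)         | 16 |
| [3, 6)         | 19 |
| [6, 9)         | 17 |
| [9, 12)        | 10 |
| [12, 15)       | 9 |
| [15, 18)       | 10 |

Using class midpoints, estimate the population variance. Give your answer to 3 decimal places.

24.266

Midpoints: 1.5, 4.5, 7.5, 10.5, 13.5, 16.5
n = 81, Σfm = 628.5, mean = 7.7593
Σfm² = 6842.25
Σf(m − x̄)² = Σfm² − (Σfm)²/n = 6842.25 − 628.5²/81 = 1965.5556
Population variance = 1965.5556 / 81 = 24.2661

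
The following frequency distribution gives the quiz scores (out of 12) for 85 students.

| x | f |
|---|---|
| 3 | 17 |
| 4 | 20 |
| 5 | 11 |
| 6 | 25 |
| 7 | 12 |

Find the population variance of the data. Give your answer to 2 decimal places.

1.89

Values: 3, 4, 5, 6, 7
n = 85, Σfx = 420, mean = 4.9412
Σfx² = 2236
Σf(x − x̄)² = Σfx² − (Σfx)²/n = 2236 − 420²/85 = 160.7059
Population variance = 160.7059 / 85 = 1.8907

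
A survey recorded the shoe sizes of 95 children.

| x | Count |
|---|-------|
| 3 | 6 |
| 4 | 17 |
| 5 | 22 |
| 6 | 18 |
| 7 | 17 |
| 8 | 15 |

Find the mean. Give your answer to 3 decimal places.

Values: 3, 4, 5, 6, 7, 8
Σfx = 6×3 + 17×4 + 22×5 + 18×6 + 17×7 + 15×8 = 543
n = Σf = 95
Mean = 543 / 95 = 5.7158

5.716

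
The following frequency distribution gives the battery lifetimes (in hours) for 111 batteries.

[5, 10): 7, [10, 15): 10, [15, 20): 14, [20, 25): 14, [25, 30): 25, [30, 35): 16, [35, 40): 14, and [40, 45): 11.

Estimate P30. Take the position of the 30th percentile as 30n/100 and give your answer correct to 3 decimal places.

20.821

Cumulative frequencies: 7, 17, 31, 45, 70, 86, 100, 111
n = 111; position = 30n/100 = 33.3.
This falls in the class [20, 25): L = 20, F = 31, f = 14, h = 5.
30th percentile ≈ 20 + ((33.3 − 31) / 14) × 5 = 20.8214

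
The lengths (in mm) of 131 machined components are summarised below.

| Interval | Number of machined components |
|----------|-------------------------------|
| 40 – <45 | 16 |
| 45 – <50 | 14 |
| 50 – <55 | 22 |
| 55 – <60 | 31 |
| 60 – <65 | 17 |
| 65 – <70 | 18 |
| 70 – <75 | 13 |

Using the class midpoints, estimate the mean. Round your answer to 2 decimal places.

57.27

Midpoints: 42.5, 47.5, 52.5, 57.5, 62.5, 67.5, 72.5
Σfm = 16×42.5 + 14×47.5 + 22×52.5 + 31×57.5 + 17×62.5 + 18×67.5 + 13×72.5 = 7502.5
n = Σf = 131
Mean = 7502.5 / 131 = 57.2710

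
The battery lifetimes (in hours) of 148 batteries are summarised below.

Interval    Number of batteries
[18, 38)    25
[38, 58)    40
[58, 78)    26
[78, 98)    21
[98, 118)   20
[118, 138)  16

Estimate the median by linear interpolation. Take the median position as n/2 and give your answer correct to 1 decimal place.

Cumulative frequencies: 25, 65, 91, 112, 132, 148
n = 148; position = n/2 = 74.
This falls in the class [58, 78): L = 58, F = 65, f = 26, h = 20.
Median ≈ 58 + ((74 − 65) / 26) × 20 = 64.9231

64.9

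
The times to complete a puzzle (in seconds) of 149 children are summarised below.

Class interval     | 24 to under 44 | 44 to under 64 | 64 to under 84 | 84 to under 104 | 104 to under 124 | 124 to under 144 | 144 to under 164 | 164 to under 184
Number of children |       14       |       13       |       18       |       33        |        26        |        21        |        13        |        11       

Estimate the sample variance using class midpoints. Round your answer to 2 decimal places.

1542.28

Midpoints: 34, 54, 74, 94, 114, 134, 154, 174
n = 149, Σfm = 15306, mean = 102.7248
Σfm² = 1800564
Σf(m − x̄)² = Σfm² − (Σfm)²/n = 1800564 − 15306²/149 = 228257.7181
Sample variance = 228257.7181 / 148 = 1542.2819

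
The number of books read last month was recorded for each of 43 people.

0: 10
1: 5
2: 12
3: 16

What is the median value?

2

Cumulative frequencies: 10, 15, 27, 43
n = 43, so the median is the value in position (n+1)/2 = 22.
Position 22 falls at value 2.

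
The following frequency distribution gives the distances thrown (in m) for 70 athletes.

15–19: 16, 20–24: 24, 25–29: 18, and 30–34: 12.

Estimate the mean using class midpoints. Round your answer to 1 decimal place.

Midpoints: 17, 22, 27, 32
Σfm = 16×17 + 24×22 + 18×27 + 12×32 = 1670
n = Σf = 70
Mean = 1670 / 70 = 23.8571

23.9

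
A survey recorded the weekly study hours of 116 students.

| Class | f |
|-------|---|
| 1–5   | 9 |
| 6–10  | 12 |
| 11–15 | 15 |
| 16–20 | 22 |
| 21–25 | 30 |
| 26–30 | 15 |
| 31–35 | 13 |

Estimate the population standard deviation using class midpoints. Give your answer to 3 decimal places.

Midpoints: 3, 8, 13, 18, 23, 28, 33
n = 116, Σfm = 2253, mean = 19.4224
Σfm² = 52299
Σf(m − x̄)² = Σfm² − (Σfm)²/n = 52299 − 2253²/116 = 8540.3017
Population variance = 8540.3017 / 116 = 73.6233
Standard deviation = √73.6233 = 8.5804

8.580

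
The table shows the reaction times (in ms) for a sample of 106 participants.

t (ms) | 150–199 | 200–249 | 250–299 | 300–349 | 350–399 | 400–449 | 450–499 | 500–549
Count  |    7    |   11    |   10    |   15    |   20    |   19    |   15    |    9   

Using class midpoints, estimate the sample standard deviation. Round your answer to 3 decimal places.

Midpoints: 174.5, 224.5, 274.5, 324.5, 374.5, 424.5, 474.5, 524.5
n = 106, Σfm = 38697, mean = 365.0660
Σfm² = 15182526.5
Σf(m − x̄)² = Σfm² − (Σfm)²/n = 15182526.5 − 38697²/106 = 1055566.0377
Sample variance = 1055566.0377 / 105 = 10053.0099
Standard deviation = √10053.0099 = 100.2647

100.265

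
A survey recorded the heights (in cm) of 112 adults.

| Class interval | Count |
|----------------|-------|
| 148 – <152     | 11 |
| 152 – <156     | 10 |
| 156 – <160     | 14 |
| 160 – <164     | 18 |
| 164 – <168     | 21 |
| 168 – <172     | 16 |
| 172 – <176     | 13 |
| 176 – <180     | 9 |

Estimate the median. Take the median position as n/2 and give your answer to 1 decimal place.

164.6

Cumulative frequencies: 11, 21, 35, 53, 74, 90, 103, 112
n = 112; position = n/2 = 56.
This falls in the class 164 – <168: L = 164, F = 53, f = 21, h = 4.
Median ≈ 164 + ((56 − 53) / 21) × 4 = 164.5714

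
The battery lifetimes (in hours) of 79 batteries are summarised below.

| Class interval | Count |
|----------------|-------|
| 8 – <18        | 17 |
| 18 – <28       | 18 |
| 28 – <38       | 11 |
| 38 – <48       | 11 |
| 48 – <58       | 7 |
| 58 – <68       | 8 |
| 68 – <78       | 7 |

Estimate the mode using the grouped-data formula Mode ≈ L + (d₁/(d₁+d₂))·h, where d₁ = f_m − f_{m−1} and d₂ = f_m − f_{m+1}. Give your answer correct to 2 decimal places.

19.25

Modal class: 18 – <28 (highest frequency 18).
d₁ = 18 − 17 = 1, d₂ = 18 − 11 = 7
Mode ≈ 18 + (1/(1+7)) × 10 = 18 + 1.2500 = 19.2500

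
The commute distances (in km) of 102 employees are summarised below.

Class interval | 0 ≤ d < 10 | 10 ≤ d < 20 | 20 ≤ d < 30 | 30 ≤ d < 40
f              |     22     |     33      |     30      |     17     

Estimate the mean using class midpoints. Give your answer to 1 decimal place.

Midpoints: 5, 15, 25, 35
Σfm = 22×5 + 33×15 + 30×25 + 17×35 = 1950
n = Σf = 102
Mean = 1950 / 102 = 19.1176

19.1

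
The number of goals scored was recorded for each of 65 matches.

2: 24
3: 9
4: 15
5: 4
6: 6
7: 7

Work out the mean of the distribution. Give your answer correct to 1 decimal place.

Values: 2, 3, 4, 5, 6, 7
Σfx = 24×2 + 9×3 + 15×4 + 4×5 + 6×6 + 7×7 = 240
n = Σf = 65
Mean = 240 / 65 = 3.6923

3.7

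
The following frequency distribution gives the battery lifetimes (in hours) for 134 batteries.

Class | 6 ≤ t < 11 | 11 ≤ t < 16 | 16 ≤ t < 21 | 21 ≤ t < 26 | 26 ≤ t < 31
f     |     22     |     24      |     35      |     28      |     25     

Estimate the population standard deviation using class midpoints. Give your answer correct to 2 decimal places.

6.68

Midpoints: 8.5, 13.5, 18.5, 23.5, 28.5
n = 134, Σfm = 2529, mean = 18.8731
Σfm² = 53711.5
Σf(m − x̄)² = Σfm² − (Σfm)²/n = 53711.5 − 2529²/134 = 5981.3433
Population variance = 5981.3433 / 134 = 44.6369
Standard deviation = √44.6369 = 6.6811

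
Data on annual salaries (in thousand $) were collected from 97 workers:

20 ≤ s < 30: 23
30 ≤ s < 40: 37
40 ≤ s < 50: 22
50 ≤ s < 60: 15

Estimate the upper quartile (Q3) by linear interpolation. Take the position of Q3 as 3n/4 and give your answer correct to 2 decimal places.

45.80

Cumulative frequencies: 23, 60, 82, 97
n = 97; position = 3n/4 = 72.75.
This falls in the class 40 ≤ s < 50: L = 40, F = 60, f = 22, h = 10.
Upper quartile ≈ 40 + ((72.75 − 60) / 22) × 10 = 45.7955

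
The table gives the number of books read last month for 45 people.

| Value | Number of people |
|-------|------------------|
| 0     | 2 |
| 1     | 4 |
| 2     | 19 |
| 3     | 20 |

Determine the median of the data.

2

Cumulative frequencies: 2, 6, 25, 45
n = 45, so the median is the value in position (n+1)/2 = 23.
Position 23 falls at value 2.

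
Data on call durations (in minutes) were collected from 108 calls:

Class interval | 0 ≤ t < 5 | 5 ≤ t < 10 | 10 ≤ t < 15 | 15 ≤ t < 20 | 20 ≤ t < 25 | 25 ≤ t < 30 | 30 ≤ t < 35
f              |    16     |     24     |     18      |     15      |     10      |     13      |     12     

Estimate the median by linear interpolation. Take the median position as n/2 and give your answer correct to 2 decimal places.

Cumulative frequencies: 16, 40, 58, 73, 83, 96, 108
n = 108; position = n/2 = 54.
This falls in the class 10 ≤ t < 15: L = 10, F = 40, f = 18, h = 5.
Median ≈ 10 + ((54 − 40) / 18) × 5 = 13.8889

13.89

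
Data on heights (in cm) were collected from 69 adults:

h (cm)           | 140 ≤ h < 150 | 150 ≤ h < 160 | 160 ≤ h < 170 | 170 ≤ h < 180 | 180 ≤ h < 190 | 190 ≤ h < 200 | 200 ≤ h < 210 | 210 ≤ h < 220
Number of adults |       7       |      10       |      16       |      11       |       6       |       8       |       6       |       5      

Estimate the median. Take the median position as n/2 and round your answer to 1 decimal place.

171.4

Cumulative frequencies: 7, 17, 33, 44, 50, 58, 64, 69
n = 69; position = n/2 = 34.5.
This falls in the class 170 ≤ h < 180: L = 170, F = 33, f = 11, h = 10.
Median ≈ 170 + ((34.5 − 33) / 11) × 10 = 171.3636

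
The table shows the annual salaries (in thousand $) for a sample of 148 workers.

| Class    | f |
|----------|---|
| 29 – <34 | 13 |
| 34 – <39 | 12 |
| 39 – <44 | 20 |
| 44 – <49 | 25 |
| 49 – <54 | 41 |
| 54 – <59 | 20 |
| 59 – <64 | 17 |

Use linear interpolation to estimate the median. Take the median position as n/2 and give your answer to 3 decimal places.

49.488

Cumulative frequencies: 13, 25, 45, 70, 111, 131, 148
n = 148; position = n/2 = 74.
This falls in the class 49 – <54: L = 49, F = 70, f = 41, h = 5.
Median ≈ 49 + ((74 − 70) / 41) × 5 = 49.4878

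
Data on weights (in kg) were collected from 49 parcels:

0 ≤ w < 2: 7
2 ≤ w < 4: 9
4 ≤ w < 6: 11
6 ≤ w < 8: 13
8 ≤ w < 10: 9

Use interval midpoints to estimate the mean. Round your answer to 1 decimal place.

5.3

Midpoints: 1, 3, 5, 7, 9
Σfm = 7×1 + 9×3 + 11×5 + 13×7 + 9×9 = 261
n = Σf = 49
Mean = 261 / 49 = 5.3265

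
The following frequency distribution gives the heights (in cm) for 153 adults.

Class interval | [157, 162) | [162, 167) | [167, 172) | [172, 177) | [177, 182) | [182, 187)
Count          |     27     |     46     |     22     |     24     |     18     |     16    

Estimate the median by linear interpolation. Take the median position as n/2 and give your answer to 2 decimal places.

167.80

Cumulative frequencies: 27, 73, 95, 119, 137, 153
n = 153; position = n/2 = 76.5.
This falls in the class [167, 172): L = 167, F = 73, f = 22, h = 5.
Median ≈ 167 + ((76.5 − 73) / 22) × 5 = 167.7955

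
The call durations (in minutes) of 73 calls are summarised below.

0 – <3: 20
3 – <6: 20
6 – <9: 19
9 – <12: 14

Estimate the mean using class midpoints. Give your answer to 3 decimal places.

Midpoints: 1.5, 4.5, 7.5, 10.5
Σfm = 20×1.5 + 20×4.5 + 19×7.5 + 14×10.5 = 409.5
n = Σf = 73
Mean = 409.5 / 73 = 5.6096

5.610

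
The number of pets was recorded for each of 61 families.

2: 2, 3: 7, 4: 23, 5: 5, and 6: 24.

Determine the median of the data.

4

Cumulative frequencies: 2, 9, 32, 37, 61
n = 61, so the median is the value in position (n+1)/2 = 31.
Position 31 falls at value 4.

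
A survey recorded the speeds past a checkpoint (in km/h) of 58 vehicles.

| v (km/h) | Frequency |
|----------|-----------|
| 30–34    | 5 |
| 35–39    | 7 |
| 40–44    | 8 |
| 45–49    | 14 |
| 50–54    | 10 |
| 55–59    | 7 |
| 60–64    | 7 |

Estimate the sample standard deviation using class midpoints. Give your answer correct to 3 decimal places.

8.907

Midpoints: 32, 37, 42, 47, 52, 57, 62
n = 58, Σfm = 2766, mean = 47.6897
Σfm² = 136432
Σf(m − x̄)² = Σfm² − (Σfm)²/n = 136432 − 2766²/58 = 4522.4138
Sample variance = 4522.4138 / 57 = 79.3406
Standard deviation = √79.3406 = 8.9073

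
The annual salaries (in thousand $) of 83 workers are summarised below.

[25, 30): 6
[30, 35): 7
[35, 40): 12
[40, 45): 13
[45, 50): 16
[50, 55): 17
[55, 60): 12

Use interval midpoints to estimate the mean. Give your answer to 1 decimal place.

45.0

Midpoints: 27.5, 32.5, 37.5, 42.5, 47.5, 52.5, 57.5
Σfm = 6×27.5 + 7×32.5 + 12×37.5 + 13×42.5 + 16×47.5 + 17×52.5 + 12×57.5 = 3737.5
n = Σf = 83
Mean = 3737.5 / 83 = 45.0301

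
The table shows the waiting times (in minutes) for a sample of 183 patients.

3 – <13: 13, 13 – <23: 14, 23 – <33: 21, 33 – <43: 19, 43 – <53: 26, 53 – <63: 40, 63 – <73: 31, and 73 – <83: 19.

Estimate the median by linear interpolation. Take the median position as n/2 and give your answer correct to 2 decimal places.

52.42

Cumulative frequencies: 13, 27, 48, 67, 93, 133, 164, 183
n = 183; position = n/2 = 91.5.
This falls in the class 43 – <53: L = 43, F = 67, f = 26, h = 10.
Median ≈ 43 + ((91.5 − 67) / 26) × 10 = 52.4231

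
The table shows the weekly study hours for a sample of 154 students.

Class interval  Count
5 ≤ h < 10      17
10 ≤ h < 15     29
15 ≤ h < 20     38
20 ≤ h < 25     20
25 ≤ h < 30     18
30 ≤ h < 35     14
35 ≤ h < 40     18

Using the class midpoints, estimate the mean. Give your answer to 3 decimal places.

Midpoints: 7.5, 12.5, 17.5, 22.5, 27.5, 32.5, 37.5
Σfm = 17×7.5 + 29×12.5 + 38×17.5 + 20×22.5 + 18×27.5 + 14×32.5 + 18×37.5 = 3230
n = Σf = 154
Mean = 3230 / 154 = 20.9740

20.974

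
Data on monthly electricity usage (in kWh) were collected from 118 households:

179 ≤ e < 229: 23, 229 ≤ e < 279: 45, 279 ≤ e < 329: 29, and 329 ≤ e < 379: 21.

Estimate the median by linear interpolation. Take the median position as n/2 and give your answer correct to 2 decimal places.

269.00

Cumulative frequencies: 23, 68, 97, 118
n = 118; position = n/2 = 59.
This falls in the class 229 ≤ e < 279: L = 229, F = 23, f = 45, h = 50.
Median ≈ 229 + ((59 − 23) / 45) × 50 = 269.0000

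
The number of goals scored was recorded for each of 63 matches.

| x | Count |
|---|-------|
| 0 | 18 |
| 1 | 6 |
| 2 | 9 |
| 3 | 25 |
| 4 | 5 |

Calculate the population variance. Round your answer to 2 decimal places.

1.94

Values: 0, 1, 2, 3, 4
n = 63, Σfx = 119, mean = 1.8889
Σfx² = 347
Σf(x − x̄)² = Σfx² − (Σfx)²/n = 347 − 119²/63 = 122.2222
Population variance = 122.2222 / 63 = 1.9400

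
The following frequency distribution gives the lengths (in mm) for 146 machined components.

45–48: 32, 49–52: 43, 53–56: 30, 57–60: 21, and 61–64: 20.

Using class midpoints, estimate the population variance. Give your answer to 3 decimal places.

28.220

Midpoints: 46.5, 50.5, 54.5, 58.5, 62.5
n = 146, Σfm = 7773, mean = 53.2397
Σfm² = 417952.5
Σf(m − x̄)² = Σfm² − (Σfm)²/n = 417952.5 − 7773²/146 = 4120.1096
Population variance = 4120.1096 / 146 = 28.2199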